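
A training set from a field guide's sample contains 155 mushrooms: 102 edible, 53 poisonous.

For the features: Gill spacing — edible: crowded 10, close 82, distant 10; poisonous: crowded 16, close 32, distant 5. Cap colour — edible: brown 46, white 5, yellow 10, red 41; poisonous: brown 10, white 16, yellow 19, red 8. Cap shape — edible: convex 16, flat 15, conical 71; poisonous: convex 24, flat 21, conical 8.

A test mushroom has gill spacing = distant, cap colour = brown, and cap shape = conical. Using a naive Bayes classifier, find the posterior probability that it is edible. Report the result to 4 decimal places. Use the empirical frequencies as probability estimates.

0.9566

edible: (102/155) × (10/102) × (46/102) × (71/102) ≈ 0.0202528
poisonous: (53/155) × (5/53) × (10/53) × (8/53) ≈ 0.000918706
P(edible | x) = 0.0202528 / 0.021171506 ≈ 0.9566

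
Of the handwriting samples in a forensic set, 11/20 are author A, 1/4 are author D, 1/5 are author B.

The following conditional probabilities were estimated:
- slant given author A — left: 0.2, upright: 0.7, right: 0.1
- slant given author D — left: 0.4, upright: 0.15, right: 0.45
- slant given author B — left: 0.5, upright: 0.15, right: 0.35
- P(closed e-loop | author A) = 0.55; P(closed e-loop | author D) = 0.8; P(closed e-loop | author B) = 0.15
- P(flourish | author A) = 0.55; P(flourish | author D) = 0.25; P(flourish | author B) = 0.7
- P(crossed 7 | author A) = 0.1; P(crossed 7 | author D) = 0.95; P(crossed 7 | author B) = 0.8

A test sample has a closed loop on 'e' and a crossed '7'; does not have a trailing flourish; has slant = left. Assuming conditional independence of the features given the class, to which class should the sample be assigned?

author D

author A: 0.55 × 0.2 × 0.55 × (1−0.55) × 0.1 = 0.0027225
author D: 0.25 × 0.4 × 0.8 × (1−0.25) × 0.95 = 0.057
author B: 0.2 × 0.5 × 0.15 × (1−0.7) × 0.8 = 0.0036
Highest score → author D.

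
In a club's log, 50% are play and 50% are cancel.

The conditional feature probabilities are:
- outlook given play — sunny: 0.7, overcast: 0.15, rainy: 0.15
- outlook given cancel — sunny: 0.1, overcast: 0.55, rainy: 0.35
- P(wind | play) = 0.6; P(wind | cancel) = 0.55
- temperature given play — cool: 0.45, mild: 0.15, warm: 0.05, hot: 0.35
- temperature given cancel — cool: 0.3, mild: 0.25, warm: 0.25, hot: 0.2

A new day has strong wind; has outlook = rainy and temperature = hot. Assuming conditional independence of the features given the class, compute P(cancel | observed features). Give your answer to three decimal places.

play: 0.5 × 0.15 × 0.6 × 0.35 = 0.01575
cancel: 0.5 × 0.35 × 0.55 × 0.2 = 0.01925
P(cancel | x) = 0.01925 / 0.035 ≈ 0.550

0.550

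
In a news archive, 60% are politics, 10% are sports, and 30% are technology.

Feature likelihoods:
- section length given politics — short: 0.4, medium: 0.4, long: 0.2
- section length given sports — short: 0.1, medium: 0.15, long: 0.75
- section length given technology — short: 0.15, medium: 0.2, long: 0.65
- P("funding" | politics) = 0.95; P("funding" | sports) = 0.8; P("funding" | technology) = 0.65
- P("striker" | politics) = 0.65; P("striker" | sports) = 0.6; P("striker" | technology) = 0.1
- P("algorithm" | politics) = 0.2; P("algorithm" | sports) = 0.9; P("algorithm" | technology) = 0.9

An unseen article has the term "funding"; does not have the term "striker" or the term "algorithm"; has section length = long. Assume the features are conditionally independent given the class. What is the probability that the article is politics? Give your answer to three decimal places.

politics: 0.6 × 0.2 × 0.95 × (1−0.65) × (1−0.2) = 0.03192
sports: 0.1 × 0.75 × 0.8 × (1−0.6) × (1−0.9) = 0.0024
technology: 0.3 × 0.65 × 0.65 × (1−0.1) × (1−0.9) = 0.0114075
P(politics | x) = 0.03192 / 0.0457275 ≈ 0.698

0.698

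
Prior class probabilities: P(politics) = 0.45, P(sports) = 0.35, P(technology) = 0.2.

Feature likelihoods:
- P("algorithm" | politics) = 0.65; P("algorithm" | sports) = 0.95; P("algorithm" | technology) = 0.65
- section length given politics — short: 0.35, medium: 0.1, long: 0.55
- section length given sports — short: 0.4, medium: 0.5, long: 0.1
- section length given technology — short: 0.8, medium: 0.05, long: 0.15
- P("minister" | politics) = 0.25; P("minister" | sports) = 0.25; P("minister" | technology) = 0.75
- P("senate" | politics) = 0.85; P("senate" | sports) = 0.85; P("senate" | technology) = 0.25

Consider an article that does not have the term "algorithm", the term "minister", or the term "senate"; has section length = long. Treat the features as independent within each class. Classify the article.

politics: 0.45 × (1−0.65) × 0.55 × (1−0.25) × (1−0.85) = 0.0097453125
sports: 0.35 × (1−0.95) × 0.1 × (1−0.25) × (1−0.85) = 0.000196875
technology: 0.2 × (1−0.65) × 0.15 × (1−0.75) × (1−0.25) = 0.00196875
Highest score → politics.

politics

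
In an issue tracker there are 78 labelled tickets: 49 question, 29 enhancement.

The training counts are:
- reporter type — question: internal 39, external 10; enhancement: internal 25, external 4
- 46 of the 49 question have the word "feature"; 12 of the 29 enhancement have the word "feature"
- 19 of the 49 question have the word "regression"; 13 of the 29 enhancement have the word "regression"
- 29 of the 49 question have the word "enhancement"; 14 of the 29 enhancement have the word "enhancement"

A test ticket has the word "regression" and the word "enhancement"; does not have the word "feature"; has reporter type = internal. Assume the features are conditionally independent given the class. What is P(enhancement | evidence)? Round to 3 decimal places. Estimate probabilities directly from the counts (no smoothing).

0.853

question: (49/78) × (39/49) × (3/49) × (19/49) × (29/49) ≈ 0.00702513
enhancement: (29/78) × (25/29) × (17/29) × (13/29) × (14/29) ≈ 0.0406604
P(enhancement | x) = 0.0406604 / 0.04768553 ≈ 0.853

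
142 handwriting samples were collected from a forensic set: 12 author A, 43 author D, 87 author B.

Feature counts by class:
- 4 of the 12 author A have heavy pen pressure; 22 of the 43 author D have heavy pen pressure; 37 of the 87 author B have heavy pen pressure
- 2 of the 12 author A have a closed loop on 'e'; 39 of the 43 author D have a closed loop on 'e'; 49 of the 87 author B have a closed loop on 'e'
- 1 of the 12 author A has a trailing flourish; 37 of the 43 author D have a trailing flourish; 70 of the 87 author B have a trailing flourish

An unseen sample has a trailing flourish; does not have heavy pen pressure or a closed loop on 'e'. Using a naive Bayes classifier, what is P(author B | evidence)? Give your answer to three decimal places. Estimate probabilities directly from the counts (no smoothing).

author A: (12/142) × (8/12) × (10/12) × (1/12) ≈ 0.00391236
author D: (43/142) × (21/43) × (4/43) × (37/43) ≈ 0.0118374
author B: (87/142) × (50/87) × (38/87) × (70/87) ≈ 0.123744
P(author B | x) = 0.123744 / 0.13949376 ≈ 0.887

0.887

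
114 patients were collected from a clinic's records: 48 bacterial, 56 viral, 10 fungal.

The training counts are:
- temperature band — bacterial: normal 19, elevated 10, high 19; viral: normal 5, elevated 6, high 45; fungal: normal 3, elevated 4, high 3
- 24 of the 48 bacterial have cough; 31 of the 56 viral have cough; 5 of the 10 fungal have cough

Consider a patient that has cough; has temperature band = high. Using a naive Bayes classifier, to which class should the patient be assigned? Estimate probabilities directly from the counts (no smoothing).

viral

bacterial: (48/114) × (19/48) × (24/48) ≈ 0.0833333
viral: (56/114) × (45/56) × (31/56) ≈ 0.218515
fungal: (10/114) × (3/10) × (5/10) ≈ 0.0131579
Highest score → viral.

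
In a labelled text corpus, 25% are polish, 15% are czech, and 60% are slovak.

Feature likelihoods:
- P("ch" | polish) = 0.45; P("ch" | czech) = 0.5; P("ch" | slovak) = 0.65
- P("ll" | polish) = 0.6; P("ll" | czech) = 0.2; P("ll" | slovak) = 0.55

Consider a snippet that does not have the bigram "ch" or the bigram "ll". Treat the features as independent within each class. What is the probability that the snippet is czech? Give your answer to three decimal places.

0.286

polish: 0.25 × (1−0.45) × (1−0.6) = 0.055
czech: 0.15 × (1−0.5) × (1−0.2) = 0.06
slovak: 0.6 × (1−0.65) × (1−0.55) = 0.0945
P(czech | x) = 0.06 / 0.2095 ≈ 0.286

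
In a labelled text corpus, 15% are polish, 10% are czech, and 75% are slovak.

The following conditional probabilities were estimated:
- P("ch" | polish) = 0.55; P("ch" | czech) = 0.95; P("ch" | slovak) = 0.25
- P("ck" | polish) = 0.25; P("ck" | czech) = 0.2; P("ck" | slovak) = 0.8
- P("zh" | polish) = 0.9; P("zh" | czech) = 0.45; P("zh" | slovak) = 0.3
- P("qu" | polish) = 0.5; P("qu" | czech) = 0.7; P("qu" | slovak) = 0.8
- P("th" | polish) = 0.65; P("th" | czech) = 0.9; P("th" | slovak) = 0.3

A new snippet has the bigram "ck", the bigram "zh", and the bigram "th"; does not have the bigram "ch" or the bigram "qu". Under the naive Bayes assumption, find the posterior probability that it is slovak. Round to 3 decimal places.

0.616

polish: 0.15 × (1−0.55) × 0.25 × 0.9 × (1−0.5) × 0.65 = 0.0049359375
czech: 0.1 × (1−0.95) × 0.2 × 0.45 × (1−0.7) × 0.9 = 0.0001215
slovak: 0.75 × (1−0.25) × 0.8 × 0.3 × (1−0.8) × 0.3 = 0.0081
P(slovak | x) = 0.0081 / 0.0131574375 ≈ 0.616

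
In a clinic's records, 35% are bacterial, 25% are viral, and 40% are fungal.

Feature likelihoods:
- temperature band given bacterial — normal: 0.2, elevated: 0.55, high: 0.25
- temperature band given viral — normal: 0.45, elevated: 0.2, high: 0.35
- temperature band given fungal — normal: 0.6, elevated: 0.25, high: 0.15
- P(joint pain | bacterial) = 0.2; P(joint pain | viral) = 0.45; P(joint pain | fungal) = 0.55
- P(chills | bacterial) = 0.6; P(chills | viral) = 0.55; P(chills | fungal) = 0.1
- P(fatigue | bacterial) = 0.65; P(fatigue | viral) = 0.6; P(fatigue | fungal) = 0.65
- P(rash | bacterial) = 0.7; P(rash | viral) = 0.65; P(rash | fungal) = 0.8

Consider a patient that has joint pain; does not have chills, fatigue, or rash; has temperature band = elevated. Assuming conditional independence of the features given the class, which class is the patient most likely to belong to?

bacterial: 0.35 × 0.55 × 0.2 × (1−0.6) × (1−0.65) × (1−0.7) = 0.001617
viral: 0.25 × 0.2 × 0.45 × (1−0.55) × (1−0.6) × (1−0.65) = 0.0014175
fungal: 0.4 × 0.25 × 0.55 × (1−0.1) × (1−0.65) × (1−0.8) = 0.003465
Highest score → fungal.

fungal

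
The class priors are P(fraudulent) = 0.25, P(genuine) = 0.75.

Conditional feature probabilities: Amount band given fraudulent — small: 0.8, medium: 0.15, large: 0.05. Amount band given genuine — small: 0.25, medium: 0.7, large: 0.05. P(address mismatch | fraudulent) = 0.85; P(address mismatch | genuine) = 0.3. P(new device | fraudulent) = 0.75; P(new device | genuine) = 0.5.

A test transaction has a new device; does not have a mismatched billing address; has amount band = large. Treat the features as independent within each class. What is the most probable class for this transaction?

genuine

fraudulent: 0.25 × 0.05 × (1−0.85) × 0.75 = 0.00140625
genuine: 0.75 × 0.05 × (1−0.3) × 0.5 = 0.013125
Highest score → genuine.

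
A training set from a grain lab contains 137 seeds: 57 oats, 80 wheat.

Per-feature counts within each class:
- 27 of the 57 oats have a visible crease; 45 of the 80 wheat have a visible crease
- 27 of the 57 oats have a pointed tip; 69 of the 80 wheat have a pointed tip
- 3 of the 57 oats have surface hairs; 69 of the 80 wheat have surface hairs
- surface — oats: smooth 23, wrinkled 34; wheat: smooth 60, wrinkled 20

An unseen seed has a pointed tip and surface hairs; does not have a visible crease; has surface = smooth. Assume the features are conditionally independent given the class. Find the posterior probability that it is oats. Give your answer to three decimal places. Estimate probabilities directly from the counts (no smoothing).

oats: (57/137) × (30/57) × (27/57) × (3/57) × (23/57) ≈ 0.00220287
wheat: (80/137) × (35/80) × (69/80) × (69/80) × (60/80) ≈ 0.142537
P(oats | x) = 0.00220287 / 0.14473987 ≈ 0.015

0.015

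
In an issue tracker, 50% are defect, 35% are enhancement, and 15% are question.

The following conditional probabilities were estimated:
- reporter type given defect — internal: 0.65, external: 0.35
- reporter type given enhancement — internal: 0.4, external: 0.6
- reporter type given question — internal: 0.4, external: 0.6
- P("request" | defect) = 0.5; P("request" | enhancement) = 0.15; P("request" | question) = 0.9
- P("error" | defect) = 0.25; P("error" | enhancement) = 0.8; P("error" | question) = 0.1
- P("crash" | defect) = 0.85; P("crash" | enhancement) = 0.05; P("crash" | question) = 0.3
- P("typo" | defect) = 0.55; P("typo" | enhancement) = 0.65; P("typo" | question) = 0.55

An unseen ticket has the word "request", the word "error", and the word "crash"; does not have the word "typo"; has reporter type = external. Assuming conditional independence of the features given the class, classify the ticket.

defect

defect: 0.5 × 0.35 × 0.5 × 0.25 × 0.85 × (1−0.55) = 0.0083671875
enhancement: 0.35 × 0.6 × 0.15 × 0.8 × 0.05 × (1−0.65) = 0.000441
question: 0.15 × 0.6 × 0.9 × 0.1 × 0.3 × (1−0.55) = 0.0010935
Highest score → defect.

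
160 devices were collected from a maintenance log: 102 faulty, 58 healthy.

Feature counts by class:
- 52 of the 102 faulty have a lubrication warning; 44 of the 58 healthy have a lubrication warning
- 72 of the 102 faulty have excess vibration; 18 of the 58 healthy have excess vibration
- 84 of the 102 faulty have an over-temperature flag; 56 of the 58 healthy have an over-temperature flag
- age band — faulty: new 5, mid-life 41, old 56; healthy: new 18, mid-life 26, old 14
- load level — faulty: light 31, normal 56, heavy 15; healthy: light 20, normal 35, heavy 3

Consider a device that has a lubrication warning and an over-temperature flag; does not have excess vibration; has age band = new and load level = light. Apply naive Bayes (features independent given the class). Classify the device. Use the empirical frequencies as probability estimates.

faulty: (102/160) × (52/102) × (30/102) × (84/102) × (5/102) × (31/102) ≈ 0.00117278
healthy: (58/160) × (44/58) × (40/58) × (56/58) × (18/58) × (20/58) ≈ 0.0195962
Highest score → healthy.

healthy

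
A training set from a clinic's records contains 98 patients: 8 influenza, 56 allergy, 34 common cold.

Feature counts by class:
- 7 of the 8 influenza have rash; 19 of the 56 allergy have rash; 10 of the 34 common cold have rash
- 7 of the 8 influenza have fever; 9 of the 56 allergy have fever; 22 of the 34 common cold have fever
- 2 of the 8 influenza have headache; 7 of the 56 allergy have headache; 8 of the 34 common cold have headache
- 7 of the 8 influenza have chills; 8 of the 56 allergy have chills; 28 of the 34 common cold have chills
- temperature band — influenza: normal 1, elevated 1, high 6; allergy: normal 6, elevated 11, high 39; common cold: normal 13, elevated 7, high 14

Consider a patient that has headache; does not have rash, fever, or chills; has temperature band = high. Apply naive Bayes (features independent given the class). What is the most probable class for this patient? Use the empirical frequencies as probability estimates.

allergy

influenza: (8/98) × (1/8) × (1/8) × (2/8) × (1/8) × (6/8) ≈ 0.0000298948
allergy: (56/98) × (37/56) × (47/56) × (7/56) × (48/56) × (39/56) ≈ 0.0236442
common cold: (34/98) × (24/34) × (12/34) × (8/34) × (6/34) × (14/34) ≈ 0.00147781
Highest score → allergy.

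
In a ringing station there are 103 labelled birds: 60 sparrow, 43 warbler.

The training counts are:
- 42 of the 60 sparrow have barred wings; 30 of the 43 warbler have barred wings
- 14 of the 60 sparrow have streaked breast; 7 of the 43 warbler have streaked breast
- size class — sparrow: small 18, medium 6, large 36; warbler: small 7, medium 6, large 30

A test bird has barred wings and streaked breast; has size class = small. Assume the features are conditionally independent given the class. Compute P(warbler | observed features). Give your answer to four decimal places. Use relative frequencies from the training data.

sparrow: (60/103) × (42/60) × (14/60) × (18/60) ≈ 0.0285437
warbler: (43/103) × (30/43) × (7/43) × (7/43) ≈ 0.00771868
P(warbler | x) = 0.00771868 / 0.03626238 ≈ 0.2129

0.2129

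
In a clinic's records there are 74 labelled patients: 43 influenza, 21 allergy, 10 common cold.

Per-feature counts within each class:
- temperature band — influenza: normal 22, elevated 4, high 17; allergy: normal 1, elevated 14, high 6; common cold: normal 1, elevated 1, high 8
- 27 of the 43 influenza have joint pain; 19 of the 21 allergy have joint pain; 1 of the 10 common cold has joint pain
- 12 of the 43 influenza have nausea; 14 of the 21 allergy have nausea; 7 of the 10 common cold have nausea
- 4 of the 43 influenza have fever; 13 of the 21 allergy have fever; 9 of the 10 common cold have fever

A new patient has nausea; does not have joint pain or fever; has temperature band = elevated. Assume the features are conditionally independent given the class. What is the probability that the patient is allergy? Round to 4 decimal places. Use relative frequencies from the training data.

0.4351

influenza: (43/74) × (4/43) × (16/43) × (12/43) × (39/43) ≈ 0.00509083
allergy: (21/74) × (14/21) × (2/21) × (14/21) × (8/21) ≈ 0.004576
common cold: (10/74) × (1/10) × (9/10) × (7/10) × (1/10) ≈ 0.000851351
P(allergy | x) = 0.004576 / 0.010518181 ≈ 0.4351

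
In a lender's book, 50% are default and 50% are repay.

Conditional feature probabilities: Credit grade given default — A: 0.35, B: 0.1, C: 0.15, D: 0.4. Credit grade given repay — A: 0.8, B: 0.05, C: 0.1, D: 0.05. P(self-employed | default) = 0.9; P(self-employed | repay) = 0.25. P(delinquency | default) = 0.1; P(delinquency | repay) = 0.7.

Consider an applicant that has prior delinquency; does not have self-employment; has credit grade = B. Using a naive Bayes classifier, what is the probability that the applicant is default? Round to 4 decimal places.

0.0367

default: 0.5 × 0.1 × (1−0.9) × 0.1 = 0.0005
repay: 0.5 × 0.05 × (1−0.25) × 0.7 = 0.013125
P(default | x) = 0.0005 / 0.013625 ≈ 0.0367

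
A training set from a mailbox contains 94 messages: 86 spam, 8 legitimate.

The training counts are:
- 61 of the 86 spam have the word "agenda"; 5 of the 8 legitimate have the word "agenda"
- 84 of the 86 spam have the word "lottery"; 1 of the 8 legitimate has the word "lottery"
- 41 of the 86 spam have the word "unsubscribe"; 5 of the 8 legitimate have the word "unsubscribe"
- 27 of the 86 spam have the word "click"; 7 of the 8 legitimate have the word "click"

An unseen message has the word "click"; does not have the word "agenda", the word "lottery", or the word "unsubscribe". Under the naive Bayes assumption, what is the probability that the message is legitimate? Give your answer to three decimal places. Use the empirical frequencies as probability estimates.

0.900

spam: (86/94) × (25/86) × (2/86) × (45/86) × (27/86) ≈ 0.00101607
legitimate: (8/94) × (3/8) × (7/8) × (3/8) × (7/8) ≈ 0.00916307
P(legitimate | x) = 0.00916307 / 0.01017914 ≈ 0.900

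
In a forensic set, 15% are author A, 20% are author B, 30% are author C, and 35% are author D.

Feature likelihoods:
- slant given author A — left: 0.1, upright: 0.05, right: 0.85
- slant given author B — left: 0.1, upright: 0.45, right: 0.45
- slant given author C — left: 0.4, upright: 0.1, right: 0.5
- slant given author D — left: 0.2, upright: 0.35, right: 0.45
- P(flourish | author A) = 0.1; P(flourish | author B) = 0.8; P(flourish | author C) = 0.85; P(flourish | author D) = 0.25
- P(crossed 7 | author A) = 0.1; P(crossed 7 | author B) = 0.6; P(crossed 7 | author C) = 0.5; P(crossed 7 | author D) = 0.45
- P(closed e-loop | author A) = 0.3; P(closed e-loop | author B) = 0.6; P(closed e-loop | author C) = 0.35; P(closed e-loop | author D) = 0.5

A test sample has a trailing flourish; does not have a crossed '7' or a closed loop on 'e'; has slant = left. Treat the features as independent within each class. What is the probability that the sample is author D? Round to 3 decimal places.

author A: 0.15 × 0.1 × 0.1 × (1−0.1) × (1−0.3) = 0.000945
author B: 0.2 × 0.1 × 0.8 × (1−0.6) × (1−0.6) = 0.00256
author C: 0.3 × 0.4 × 0.85 × (1−0.5) × (1−0.35) = 0.03315
author D: 0.35 × 0.2 × 0.25 × (1−0.45) × (1−0.5) = 0.0048125
P(author D | x) = 0.0048125 / 0.0414675 ≈ 0.116

0.116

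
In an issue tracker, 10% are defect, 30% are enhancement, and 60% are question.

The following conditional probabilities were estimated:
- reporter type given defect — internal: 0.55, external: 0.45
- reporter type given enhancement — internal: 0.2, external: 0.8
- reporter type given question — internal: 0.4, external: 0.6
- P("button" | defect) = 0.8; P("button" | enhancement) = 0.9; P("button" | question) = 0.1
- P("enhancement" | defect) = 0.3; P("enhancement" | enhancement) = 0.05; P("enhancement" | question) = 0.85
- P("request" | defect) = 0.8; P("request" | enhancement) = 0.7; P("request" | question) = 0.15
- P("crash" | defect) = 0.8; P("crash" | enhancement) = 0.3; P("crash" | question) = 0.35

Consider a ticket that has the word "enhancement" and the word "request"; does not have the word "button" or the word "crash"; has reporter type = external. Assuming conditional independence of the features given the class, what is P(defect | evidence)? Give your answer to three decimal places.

defect: 0.1 × 0.45 × (1−0.8) × 0.3 × 0.8 × (1−0.8) = 0.000432
enhancement: 0.3 × 0.8 × (1−0.9) × 0.05 × 0.7 × (1−0.3) = 0.000588
question: 0.6 × 0.6 × (1−0.1) × 0.85 × 0.15 × (1−0.35) = 0.0268515
P(defect | x) = 0.000432 / 0.0278715 ≈ 0.015

0.015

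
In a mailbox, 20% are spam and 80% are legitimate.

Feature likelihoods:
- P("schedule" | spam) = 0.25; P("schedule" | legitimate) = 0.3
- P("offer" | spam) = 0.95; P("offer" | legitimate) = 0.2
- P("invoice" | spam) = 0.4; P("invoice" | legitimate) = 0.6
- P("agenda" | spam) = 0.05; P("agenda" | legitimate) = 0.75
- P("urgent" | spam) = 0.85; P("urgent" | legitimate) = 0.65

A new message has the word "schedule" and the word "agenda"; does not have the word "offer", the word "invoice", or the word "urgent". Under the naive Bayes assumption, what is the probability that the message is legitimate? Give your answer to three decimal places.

spam: 0.2 × 0.25 × (1−0.95) × (1−0.4) × 0.05 × (1−0.85) = 0.00001125
legitimate: 0.8 × 0.3 × (1−0.2) × (1−0.6) × 0.75 × (1−0.65) = 0.02016
P(legitimate | x) = 0.02016 / 0.02017125 ≈ 0.999

0.999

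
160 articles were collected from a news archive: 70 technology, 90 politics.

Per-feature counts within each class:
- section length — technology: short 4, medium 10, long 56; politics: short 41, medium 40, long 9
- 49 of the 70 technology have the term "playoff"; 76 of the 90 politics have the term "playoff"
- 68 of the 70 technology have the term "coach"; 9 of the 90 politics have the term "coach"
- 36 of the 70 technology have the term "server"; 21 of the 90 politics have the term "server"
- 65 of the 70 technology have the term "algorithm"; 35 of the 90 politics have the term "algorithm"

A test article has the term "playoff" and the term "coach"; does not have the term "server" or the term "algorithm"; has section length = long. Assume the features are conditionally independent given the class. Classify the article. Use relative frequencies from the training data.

technology: (70/160) × (56/70) × (49/70) × (68/70) × (34/70) × (5/70) ≈ 0.00825714
politics: (90/160) × (9/90) × (76/90) × (9/90) × (69/90) × (55/90) ≈ 0.00222546
Highest score → technology.

technology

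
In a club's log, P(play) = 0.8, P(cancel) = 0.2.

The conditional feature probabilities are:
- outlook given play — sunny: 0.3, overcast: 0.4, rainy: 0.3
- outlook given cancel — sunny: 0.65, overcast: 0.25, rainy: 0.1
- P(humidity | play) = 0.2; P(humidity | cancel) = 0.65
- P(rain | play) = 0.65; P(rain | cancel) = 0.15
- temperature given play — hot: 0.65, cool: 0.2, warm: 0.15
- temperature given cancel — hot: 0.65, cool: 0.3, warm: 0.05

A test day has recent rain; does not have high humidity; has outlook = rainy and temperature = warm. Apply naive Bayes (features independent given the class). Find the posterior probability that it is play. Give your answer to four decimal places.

play: 0.8 × 0.3 × (1−0.2) × 0.65 × 0.15 = 0.01872
cancel: 0.2 × 0.1 × (1−0.65) × 0.15 × 0.05 = 0.0000525
P(play | x) = 0.01872 / 0.0187725 ≈ 0.9972

0.9972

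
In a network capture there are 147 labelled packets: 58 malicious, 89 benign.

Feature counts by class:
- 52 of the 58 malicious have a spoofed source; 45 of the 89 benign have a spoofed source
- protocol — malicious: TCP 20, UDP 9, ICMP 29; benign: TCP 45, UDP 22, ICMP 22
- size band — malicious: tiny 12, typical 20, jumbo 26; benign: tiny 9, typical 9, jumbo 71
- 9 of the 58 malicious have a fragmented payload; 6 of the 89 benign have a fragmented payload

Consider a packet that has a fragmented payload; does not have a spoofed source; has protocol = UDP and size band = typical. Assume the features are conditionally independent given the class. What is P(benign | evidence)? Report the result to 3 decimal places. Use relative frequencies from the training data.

malicious: (58/147) × (6/58) × (9/58) × (20/58) × (9/58) ≈ 0.000338895
benign: (89/147) × (44/89) × (22/89) × (9/89) × (6/89) ≈ 0.000504408
P(benign | x) = 0.000504408 / 0.000843303 ≈ 0.598

0.598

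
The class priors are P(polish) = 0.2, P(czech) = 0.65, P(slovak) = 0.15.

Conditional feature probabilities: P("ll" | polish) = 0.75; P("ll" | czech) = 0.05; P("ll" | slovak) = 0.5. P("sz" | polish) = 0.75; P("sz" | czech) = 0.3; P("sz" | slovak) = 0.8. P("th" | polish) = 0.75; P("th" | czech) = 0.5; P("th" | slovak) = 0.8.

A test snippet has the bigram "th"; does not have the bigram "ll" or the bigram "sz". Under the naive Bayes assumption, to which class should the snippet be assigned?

polish: 0.2 × (1−0.75) × (1−0.75) × 0.75 = 0.009375
czech: 0.65 × (1−0.05) × (1−0.3) × 0.5 = 0.216125
slovak: 0.15 × (1−0.5) × (1−0.8) × 0.8 = 0.012
Highest score → czech.

czech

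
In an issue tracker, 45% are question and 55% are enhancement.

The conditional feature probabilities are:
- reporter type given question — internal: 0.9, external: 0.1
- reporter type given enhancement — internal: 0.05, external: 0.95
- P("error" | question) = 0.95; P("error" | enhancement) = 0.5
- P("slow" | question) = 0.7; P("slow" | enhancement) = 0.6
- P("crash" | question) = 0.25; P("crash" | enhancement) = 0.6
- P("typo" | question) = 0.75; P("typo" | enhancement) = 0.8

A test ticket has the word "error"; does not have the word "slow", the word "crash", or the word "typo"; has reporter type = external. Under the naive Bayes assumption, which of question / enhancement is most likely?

question: 0.45 × 0.1 × 0.95 × (1−0.7) × (1−0.25) × (1−0.75) = 0.0024046875
enhancement: 0.55 × 0.95 × 0.5 × (1−0.6) × (1−0.6) × (1−0.8) = 0.00836
Highest score → enhancement.

enhancement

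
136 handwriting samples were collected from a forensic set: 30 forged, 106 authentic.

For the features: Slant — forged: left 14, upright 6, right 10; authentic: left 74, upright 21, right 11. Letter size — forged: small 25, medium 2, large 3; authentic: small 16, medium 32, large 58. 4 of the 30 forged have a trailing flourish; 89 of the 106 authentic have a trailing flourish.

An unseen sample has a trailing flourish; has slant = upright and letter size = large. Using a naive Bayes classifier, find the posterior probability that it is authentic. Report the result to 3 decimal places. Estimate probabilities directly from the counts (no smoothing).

0.992

forged: (30/136) × (6/30) × (3/30) × (4/30) ≈ 0.000588235
authentic: (106/136) × (21/106) × (58/106) × (89/106) ≈ 0.0709393
P(authentic | x) = 0.0709393 / 0.071527535 ≈ 0.992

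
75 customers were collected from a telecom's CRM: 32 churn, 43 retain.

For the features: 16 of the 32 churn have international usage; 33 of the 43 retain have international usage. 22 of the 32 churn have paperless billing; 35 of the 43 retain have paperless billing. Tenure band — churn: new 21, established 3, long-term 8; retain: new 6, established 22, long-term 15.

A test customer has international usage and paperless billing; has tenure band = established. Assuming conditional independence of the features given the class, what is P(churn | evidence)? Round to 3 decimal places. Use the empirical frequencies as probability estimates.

0.070

churn: (32/75) × (16/32) × (22/32) × (3/32) = 0.01375
retain: (43/75) × (33/43) × (35/43) × (22/43) ≈ 0.183234
P(churn | x) = 0.01375 / 0.196984 ≈ 0.070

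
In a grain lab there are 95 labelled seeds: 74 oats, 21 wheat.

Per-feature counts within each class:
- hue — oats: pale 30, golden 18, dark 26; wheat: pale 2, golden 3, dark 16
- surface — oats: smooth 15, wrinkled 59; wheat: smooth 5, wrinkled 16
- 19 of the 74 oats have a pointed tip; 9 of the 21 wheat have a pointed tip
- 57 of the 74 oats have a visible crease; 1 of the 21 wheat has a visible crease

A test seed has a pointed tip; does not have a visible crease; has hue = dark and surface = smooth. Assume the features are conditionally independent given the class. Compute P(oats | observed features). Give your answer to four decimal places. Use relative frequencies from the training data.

0.1666

oats: (74/95) × (26/74) × (15/74) × (19/74) × (17/74) ≈ 0.00327226
wheat: (21/95) × (16/21) × (5/21) × (9/21) × (20/21) ≈ 0.0163674
P(oats | x) = 0.00327226 / 0.01963966 ≈ 0.1666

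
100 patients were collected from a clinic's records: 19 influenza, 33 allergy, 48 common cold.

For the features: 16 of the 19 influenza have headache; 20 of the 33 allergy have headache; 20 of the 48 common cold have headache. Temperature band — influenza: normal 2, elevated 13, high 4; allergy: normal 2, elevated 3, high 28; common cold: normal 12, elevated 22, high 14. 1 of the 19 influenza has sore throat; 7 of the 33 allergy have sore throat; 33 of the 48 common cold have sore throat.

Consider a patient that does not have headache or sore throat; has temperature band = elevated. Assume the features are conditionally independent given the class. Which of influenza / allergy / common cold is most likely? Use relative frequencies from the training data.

influenza: (19/100) × (3/19) × (13/19) × (18/19) ≈ 0.019446
allergy: (33/100) × (13/33) × (3/33) × (26/33) ≈ 0.00931129
common cold: (48/100) × (28/48) × (22/48) × (15/48) ≈ 0.0401042
Highest score → common cold.

common cold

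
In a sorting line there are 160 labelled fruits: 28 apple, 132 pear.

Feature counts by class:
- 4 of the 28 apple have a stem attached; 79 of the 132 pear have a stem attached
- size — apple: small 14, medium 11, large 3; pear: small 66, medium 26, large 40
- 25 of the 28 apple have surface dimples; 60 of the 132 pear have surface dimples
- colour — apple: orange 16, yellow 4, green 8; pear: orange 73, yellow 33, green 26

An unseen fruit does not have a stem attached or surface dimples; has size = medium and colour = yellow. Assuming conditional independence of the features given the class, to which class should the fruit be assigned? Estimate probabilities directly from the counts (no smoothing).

pear

apple: (28/160) × (24/28) × (11/28) × (3/28) × (4/28) ≈ 0.000901968
pear: (132/160) × (53/132) × (26/132) × (72/132) × (33/132) ≈ 0.00889721
Highest score → pear.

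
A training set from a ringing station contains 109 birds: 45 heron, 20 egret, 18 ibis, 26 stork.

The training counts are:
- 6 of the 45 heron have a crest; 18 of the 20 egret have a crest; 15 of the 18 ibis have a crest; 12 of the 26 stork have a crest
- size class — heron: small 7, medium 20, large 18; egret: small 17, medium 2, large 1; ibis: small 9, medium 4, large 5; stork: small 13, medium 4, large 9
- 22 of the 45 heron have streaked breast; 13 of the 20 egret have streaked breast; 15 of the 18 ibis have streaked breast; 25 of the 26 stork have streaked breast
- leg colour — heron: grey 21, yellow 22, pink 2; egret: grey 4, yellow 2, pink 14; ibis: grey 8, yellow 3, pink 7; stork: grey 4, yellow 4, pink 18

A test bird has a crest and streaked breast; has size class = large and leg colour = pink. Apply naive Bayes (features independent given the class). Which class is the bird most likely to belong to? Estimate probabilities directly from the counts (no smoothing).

stork

heron: (45/109) × (6/45) × (18/45) × (22/45) × (2/45) ≈ 0.000478423
egret: (20/109) × (18/20) × (1/20) × (13/20) × (14/20) ≈ 0.00375688
ibis: (18/109) × (15/18) × (5/18) × (15/18) × (7/18) ≈ 0.0123882
stork: (26/109) × (12/26) × (9/26) × (25/26) × (18/26) ≈ 0.0253682
Highest score → stork.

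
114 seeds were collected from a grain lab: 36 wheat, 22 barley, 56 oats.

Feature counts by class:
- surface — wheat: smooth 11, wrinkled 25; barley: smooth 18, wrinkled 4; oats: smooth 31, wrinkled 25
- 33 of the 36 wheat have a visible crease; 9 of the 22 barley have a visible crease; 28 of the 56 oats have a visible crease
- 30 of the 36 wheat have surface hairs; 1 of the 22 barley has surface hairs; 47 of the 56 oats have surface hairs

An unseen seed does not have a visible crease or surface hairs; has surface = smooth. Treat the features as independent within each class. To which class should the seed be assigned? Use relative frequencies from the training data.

barley

wheat: (36/114) × (11/36) × (3/36) × (6/36) ≈ 0.00134016
barley: (22/114) × (18/22) × (13/22) × (21/22) ≈ 0.0890605
oats: (56/114) × (31/56) × (28/56) × (9/56) ≈ 0.0218515
Highest score → barley.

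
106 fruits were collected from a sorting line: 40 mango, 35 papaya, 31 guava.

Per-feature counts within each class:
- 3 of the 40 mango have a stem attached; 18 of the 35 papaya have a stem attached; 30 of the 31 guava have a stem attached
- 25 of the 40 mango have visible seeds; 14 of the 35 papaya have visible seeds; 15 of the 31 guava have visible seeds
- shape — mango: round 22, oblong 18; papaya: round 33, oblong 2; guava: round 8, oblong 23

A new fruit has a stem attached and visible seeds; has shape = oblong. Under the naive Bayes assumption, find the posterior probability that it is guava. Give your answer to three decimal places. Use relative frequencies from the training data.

mango: (40/106) × (3/40) × (25/40) × (18/40) ≈ 0.00795991
papaya: (35/106) × (18/35) × (14/35) × (2/35) ≈ 0.0038814
guava: (31/106) × (30/31) × (15/31) × (23/31) ≈ 0.101604
P(guava | x) = 0.101604 / 0.11344531 ≈ 0.896

0.896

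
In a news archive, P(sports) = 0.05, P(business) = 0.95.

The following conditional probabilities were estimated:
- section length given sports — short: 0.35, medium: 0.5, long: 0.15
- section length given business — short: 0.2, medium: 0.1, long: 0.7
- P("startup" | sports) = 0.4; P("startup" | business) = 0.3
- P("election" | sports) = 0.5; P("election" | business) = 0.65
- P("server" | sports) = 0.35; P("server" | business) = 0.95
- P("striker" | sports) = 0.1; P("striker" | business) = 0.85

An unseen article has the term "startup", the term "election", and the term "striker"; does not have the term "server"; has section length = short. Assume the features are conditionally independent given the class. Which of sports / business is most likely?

business

sports: 0.05 × 0.35 × 0.4 × 0.5 × (1−0.35) × 0.1 = 0.0002275
business: 0.95 × 0.2 × 0.3 × 0.65 × (1−0.95) × 0.85 = 0.001574625
Highest score → business.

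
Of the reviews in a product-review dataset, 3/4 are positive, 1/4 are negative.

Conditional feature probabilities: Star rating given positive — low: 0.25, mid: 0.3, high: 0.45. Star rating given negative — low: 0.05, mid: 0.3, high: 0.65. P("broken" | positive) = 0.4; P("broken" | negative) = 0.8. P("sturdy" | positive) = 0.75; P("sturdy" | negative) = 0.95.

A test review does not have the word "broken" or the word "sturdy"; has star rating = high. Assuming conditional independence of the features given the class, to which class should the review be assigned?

positive: 0.75 × 0.45 × (1−0.4) × (1−0.75) = 0.050625
negative: 0.25 × 0.65 × (1−0.8) × (1−0.95) = 0.001625
Highest score → positive.

positive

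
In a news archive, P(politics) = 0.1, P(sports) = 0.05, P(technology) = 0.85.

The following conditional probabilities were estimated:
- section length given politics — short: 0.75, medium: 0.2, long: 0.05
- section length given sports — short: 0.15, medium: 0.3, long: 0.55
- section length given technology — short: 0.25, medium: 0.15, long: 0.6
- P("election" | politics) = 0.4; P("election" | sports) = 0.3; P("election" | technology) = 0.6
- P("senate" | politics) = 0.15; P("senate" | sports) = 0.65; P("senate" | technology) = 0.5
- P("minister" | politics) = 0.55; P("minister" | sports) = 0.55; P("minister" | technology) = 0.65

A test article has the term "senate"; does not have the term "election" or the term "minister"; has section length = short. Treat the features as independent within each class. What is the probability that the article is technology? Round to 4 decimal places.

politics: 0.1 × 0.75 × (1−0.4) × 0.15 × (1−0.55) = 0.0030375
sports: 0.05 × 0.15 × (1−0.3) × 0.65 × (1−0.55) = 0.001535625
technology: 0.85 × 0.25 × (1−0.6) × 0.5 × (1−0.65) = 0.014875
P(technology | x) = 0.014875 / 0.019448125 ≈ 0.7649

0.7649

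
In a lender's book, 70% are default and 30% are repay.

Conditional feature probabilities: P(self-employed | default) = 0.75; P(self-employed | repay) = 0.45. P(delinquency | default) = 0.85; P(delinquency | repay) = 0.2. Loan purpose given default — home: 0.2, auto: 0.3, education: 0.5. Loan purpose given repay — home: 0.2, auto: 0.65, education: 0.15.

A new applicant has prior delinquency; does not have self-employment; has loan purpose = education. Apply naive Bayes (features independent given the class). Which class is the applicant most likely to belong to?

default

default: 0.7 × (1−0.75) × 0.85 × 0.5 = 0.074375
repay: 0.3 × (1−0.45) × 0.2 × 0.15 = 0.00495
Highest score → default.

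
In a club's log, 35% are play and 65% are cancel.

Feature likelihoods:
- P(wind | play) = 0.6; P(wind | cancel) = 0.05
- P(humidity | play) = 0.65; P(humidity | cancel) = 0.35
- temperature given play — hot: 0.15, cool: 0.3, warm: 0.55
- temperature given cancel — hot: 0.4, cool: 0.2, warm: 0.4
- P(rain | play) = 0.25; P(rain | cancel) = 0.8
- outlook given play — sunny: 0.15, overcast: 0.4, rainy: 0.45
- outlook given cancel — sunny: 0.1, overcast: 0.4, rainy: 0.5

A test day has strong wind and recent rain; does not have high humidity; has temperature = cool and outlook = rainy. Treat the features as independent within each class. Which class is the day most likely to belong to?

play

play: 0.35 × 0.6 × (1−0.65) × 0.3 × 0.25 × 0.45 = 0.002480625
cancel: 0.65 × 0.05 × (1−0.35) × 0.2 × 0.8 × 0.5 = 0.00169
Highest score → play.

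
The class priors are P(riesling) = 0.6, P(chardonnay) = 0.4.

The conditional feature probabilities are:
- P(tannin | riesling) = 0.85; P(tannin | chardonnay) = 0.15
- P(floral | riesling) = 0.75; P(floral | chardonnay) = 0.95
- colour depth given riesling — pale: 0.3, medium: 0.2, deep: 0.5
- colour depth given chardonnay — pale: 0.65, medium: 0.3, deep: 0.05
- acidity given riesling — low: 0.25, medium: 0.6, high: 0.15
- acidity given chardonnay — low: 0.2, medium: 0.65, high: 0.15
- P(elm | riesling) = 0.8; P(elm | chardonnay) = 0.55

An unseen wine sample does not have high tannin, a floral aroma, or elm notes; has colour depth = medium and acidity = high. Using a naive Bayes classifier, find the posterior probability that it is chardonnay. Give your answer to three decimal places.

0.718

riesling: 0.6 × (1−0.85) × (1−0.75) × 0.2 × 0.15 × (1−0.8) = 0.000135
chardonnay: 0.4 × (1−0.15) × (1−0.95) × 0.3 × 0.15 × (1−0.55) = 0.00034425
P(chardonnay | x) = 0.00034425 / 0.00047925 ≈ 0.718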